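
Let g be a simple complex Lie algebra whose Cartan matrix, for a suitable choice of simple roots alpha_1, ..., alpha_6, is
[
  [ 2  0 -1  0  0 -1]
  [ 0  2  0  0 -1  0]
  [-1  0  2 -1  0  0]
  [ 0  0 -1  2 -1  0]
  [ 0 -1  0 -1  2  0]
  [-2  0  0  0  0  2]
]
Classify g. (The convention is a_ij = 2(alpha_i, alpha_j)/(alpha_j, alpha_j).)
C_6 (sp(12))

The matrix has rank 6 with 2's on the diagonal. Reading the off-diagonal entries as Dynkin edges (a single edge where a_ij = a_ji = -1; a double or triple edge where a_ij * a_ji = 2 or 3), the diagram is a chain of 6 nodes with a double edge at one end; the terminal node there is the unique long simple root (C_6). One simple-root ordering that puts it in standard form is (alpha_2, alpha_5, alpha_4, alpha_3, alpha_1, alpha_6). So the algebra is type C_6, i.e. sp(12).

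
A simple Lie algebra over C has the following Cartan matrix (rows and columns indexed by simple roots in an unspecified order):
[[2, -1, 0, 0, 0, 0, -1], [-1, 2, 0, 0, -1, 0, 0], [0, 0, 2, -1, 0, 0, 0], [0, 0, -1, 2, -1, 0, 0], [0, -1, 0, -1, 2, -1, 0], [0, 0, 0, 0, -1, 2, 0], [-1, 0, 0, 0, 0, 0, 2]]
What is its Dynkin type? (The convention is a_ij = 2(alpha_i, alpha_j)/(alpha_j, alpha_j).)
E7

The matrix has rank 7 with 2's on the diagonal. Reading the off-diagonal entries as Dynkin edges (a single edge where a_ij = a_ji = -1; a double or triple edge where a_ij * a_ji = 2 or 3), the diagram is a chain of 6 nodes with one extra node attached to the third node from one end (E_7). One simple-root ordering that puts it in standard form is (alpha_3, alpha_6, alpha_4, alpha_5, alpha_2, alpha_1, alpha_7). So the algebra is type E_7.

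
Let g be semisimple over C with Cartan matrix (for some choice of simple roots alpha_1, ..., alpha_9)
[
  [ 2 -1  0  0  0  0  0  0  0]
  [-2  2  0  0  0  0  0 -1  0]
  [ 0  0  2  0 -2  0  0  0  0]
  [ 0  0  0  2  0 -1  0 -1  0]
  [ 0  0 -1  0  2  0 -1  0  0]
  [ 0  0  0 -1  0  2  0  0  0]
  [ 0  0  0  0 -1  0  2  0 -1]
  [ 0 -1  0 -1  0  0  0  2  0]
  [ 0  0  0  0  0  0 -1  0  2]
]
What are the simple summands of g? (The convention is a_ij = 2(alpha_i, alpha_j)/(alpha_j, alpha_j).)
type B_5 ⊕ type C_4

The diagram associated to this matrix has two connected components: the simple roots {alpha_1, alpha_2, alpha_4, alpha_6, alpha_8} form a chain of 5 nodes with a double edge at one end; the terminal node there is the unique short simple root (B_5), and {alpha_3, alpha_5, alpha_7, alpha_9} form a chain of 4 nodes with a double edge at one end; the terminal node there is the unique long simple root (C_4). A semisimple Lie algebra decomposes uniquely as the direct sum of simple ideals, one per connected component of its Dynkin diagram, so g ≅ B_5 ⊕ C_4 (dimension 55 + 36 = 91).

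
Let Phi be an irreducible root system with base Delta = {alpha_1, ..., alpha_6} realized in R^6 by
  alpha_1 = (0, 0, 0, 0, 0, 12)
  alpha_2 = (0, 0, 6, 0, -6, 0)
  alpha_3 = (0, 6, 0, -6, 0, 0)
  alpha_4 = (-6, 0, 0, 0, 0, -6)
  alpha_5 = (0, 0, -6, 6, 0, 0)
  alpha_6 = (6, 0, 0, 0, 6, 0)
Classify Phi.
C_6 (sp(12))

Compute the Cartan integers a_ij = 2(alpha_i, alpha_j)/(alpha_j, alpha_j); the resulting 6x6 Cartan matrix is
[[2, 0, 0, -2, 0, 0], [0, 2, 0, 0, -1, -1], [0, 0, 2, 0, -1, 0], [-1, 0, 0, 2, 0, -1], [0, -1, -1, 0, 2, 0], [0, -1, 0, -1, 0, 2]].
The roots have two lengths (squared-length ratio 2:1); the short ones are alpha_{2,3,4,5,6}. The associated Dynkin diagram is a chain of 6 nodes with a double edge at one end; the terminal node there is the unique long simple root (C_6), so the type is C_6 (the algebra sp(12)).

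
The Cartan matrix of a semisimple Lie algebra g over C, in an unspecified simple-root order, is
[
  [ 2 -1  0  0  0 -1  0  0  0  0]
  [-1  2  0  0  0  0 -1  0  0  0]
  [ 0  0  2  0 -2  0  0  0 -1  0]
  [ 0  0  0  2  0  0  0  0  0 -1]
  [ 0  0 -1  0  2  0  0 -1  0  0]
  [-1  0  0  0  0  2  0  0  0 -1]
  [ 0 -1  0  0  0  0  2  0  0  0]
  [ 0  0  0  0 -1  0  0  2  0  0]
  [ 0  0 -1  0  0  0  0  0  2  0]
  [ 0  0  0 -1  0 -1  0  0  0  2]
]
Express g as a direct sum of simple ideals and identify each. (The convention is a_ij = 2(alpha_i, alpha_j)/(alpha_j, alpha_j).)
The diagram associated to this matrix has two connected components: the simple roots {alpha_1, alpha_2, alpha_4, alpha_6, alpha_7, alpha_10} form a chain of 6 nodes with single edges (A_6), and {alpha_3, alpha_5, alpha_8, alpha_9} form a chain of 4 nodes with a double edge between the middle two (F_4). A semisimple Lie algebra decomposes uniquely as the direct sum of simple ideals, one per connected component of its Dynkin diagram, so g ≅ A_6 ⊕ F_4 (dimension 48 + 52 = 100).

A_6 + F_4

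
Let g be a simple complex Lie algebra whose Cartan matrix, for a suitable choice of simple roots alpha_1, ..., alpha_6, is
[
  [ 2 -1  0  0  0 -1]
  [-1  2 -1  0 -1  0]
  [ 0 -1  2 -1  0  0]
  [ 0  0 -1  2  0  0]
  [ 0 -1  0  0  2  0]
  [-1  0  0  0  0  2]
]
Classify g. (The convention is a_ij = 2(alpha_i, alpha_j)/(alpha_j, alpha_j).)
The matrix has rank 6 with 2's on the diagonal. Reading the off-diagonal entries as Dynkin edges (a single edge where a_ij = a_ji = -1; a double or triple edge where a_ij * a_ji = 2 or 3), the diagram is a chain of 5 nodes with one extra node attached to the third node from one end (E_6). One simple-root ordering that puts it in standard form is (alpha_6, alpha_5, alpha_1, alpha_2, alpha_3, alpha_4). So the algebra is type E_6.

E_6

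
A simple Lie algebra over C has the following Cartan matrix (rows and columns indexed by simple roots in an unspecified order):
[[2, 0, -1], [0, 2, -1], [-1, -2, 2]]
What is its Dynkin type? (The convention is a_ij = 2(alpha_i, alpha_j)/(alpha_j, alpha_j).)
B_3 (so(7))

The matrix has rank 3 with 2's on the diagonal. Reading the off-diagonal entries as Dynkin edges (a single edge where a_ij = a_ji = -1; a double or triple edge where a_ij * a_ji = 2 or 3), the diagram is a chain of 3 nodes with a double edge at one end; the terminal node there is the unique short simple root (B_3). One simple-root ordering that puts it in standard form is (alpha_1, alpha_3, alpha_2). So the algebra is type B_3, i.e. so(7).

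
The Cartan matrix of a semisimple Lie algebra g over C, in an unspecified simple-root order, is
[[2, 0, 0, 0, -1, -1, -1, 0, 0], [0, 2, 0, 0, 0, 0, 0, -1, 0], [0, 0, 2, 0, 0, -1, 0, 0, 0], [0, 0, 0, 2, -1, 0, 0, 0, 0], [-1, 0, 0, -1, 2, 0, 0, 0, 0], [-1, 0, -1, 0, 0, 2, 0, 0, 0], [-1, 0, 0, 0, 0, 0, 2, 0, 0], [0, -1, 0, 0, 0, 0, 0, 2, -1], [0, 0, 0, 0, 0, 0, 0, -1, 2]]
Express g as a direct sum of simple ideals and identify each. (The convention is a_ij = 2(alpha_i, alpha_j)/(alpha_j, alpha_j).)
A_3 (sl(4)) ⊕ E_6

The diagram associated to this matrix has two connected components: the simple roots {alpha_2, alpha_8, alpha_9} form a chain of 3 nodes with single edges (A_3), and {alpha_1, alpha_3, alpha_4, alpha_5, alpha_6, alpha_7} form a chain of 5 nodes with one extra node attached to the third node from one end (E_6). A semisimple Lie algebra decomposes uniquely as the direct sum of simple ideals, one per connected component of its Dynkin diagram, so g ≅ A_3 ⊕ E_6 (dimension 15 + 78 = 93).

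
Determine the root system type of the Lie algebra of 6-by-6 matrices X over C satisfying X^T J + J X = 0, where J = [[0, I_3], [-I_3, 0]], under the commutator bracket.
This is sp(6), which has dimension 6(6+1)/2 = 21 and rank 6/2 = 3. In the classification of classical Lie algebras, the symplectic algebra sp(2n) has type C_n; here n = 3, so the Dynkin diagram is a chain of 3 nodes with a double edge at one end; the terminal node there is the unique long simple root (C_3). Hence the type is C_3.

C_3 (sp(6))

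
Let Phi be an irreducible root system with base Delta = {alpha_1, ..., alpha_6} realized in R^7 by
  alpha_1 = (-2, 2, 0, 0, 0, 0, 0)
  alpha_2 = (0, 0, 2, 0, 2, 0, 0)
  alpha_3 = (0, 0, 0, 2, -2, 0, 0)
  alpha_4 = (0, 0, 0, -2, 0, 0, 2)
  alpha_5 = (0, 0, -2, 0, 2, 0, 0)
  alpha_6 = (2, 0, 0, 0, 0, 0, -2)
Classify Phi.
Compute the Cartan integers a_ij = 2(alpha_i, alpha_j)/(alpha_j, alpha_j); the resulting 6x6 Cartan matrix is
[[2, 0, 0, 0, 0, -1], [0, 2, -1, 0, 0, 0], [0, -1, 2, -1, -1, 0], [0, 0, -1, 2, 0, -1], [0, 0, -1, 0, 2, 0], [-1, 0, 0, -1, 0, 2]].
All simple roots have the same length, so the diagram is simply laced. The associated Dynkin diagram is a chain of 4 nodes with a fork of two nodes at one end (D_6), so the type is D_6 (the algebra so(12)).

D_6 (so(12))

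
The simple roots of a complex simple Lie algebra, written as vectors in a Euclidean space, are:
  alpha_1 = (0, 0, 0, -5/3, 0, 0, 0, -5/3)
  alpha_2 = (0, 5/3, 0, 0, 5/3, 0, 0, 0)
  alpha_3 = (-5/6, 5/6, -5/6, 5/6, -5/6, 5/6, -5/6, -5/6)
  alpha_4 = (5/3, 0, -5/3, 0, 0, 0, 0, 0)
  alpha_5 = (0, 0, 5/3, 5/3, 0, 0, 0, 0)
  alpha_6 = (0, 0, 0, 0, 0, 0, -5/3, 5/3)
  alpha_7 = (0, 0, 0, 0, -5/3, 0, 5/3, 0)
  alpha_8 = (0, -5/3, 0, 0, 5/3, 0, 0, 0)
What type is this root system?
Compute the Cartan integers a_ij = 2(alpha_i, alpha_j)/(alpha_j, alpha_j); the resulting 8x8 Cartan matrix is
[[2, 0, 0, 0, -1, -1, 0, 0], [0, 2, 0, 0, 0, 0, -1, 0], [0, 0, 2, 0, 0, 0, 0, -1], [0, 0, 0, 2, -1, 0, 0, 0], [-1, 0, 0, -1, 2, 0, 0, 0], [-1, 0, 0, 0, 0, 2, -1, 0], [0, -1, 0, 0, 0, -1, 2, -1], [0, 0, -1, 0, 0, 0, -1, 2]].
All simple roots have the same length, so the diagram is simply laced. The associated Dynkin diagram is a chain of 7 nodes with one extra node attached to the third node from one end (E_8), so the type is E_8.

E8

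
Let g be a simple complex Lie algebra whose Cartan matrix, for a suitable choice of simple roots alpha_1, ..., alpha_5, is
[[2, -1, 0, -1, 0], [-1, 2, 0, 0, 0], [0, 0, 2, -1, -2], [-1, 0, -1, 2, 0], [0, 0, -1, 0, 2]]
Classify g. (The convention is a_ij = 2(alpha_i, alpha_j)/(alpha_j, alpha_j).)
The matrix has rank 5 with 2's on the diagonal. Reading the off-diagonal entries as Dynkin edges (a single edge where a_ij = a_ji = -1; a double or triple edge where a_ij * a_ji = 2 or 3), the diagram is a chain of 5 nodes with a double edge at one end; the terminal node there is the unique short simple root (B_5). One simple-root ordering that puts it in standard form is (alpha_2, alpha_1, alpha_4, alpha_3, alpha_5). So the algebra is type B_5, i.e. so(11).

B_5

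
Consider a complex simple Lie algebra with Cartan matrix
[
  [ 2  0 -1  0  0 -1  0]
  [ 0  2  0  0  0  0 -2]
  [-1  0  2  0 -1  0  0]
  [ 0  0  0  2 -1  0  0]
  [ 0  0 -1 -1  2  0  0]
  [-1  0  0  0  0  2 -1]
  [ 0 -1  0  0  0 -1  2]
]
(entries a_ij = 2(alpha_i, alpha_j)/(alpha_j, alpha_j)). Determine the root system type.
The matrix has rank 7 with 2's on the diagonal. Reading the off-diagonal entries as Dynkin edges (a single edge where a_ij = a_ji = -1; a double or triple edge where a_ij * a_ji = 2 or 3), the diagram is a chain of 7 nodes with a double edge at one end; the terminal node there is the unique long simple root (C_7). One simple-root ordering that puts it in standard form is (alpha_4, alpha_5, alpha_3, alpha_1, alpha_6, alpha_7, alpha_2). So the algebra is type C_7, i.e. sp(14).

C_7 (sp(14))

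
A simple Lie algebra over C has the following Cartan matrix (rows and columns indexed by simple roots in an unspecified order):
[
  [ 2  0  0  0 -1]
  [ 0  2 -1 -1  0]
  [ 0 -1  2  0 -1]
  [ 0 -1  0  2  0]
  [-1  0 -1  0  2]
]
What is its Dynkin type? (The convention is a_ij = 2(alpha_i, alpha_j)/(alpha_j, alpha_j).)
type A_5

The matrix has rank 5 with 2's on the diagonal. Reading the off-diagonal entries as Dynkin edges (a single edge where a_ij = a_ji = -1; a double or triple edge where a_ij * a_ji = 2 or 3), the diagram is a chain of 5 nodes with single edges (A_5). One simple-root ordering that puts it in standard form is (alpha_1, alpha_5, alpha_3, alpha_2, alpha_4). So the algebra is type A_5, i.e. sl(6).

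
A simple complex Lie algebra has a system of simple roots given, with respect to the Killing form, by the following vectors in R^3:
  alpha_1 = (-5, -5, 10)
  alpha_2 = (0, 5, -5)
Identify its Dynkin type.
Compute the Cartan integers a_ij = 2(alpha_i, alpha_j)/(alpha_j, alpha_j); the resulting 2x2 Cartan matrix is
[[2, -3], [-1, 2]].
The roots have two lengths (squared-length ratio 3:1); the short ones are alpha_{2}. The associated Dynkin diagram is two nodes joined by a triple edge (G_2), so the type is G_2.

G_2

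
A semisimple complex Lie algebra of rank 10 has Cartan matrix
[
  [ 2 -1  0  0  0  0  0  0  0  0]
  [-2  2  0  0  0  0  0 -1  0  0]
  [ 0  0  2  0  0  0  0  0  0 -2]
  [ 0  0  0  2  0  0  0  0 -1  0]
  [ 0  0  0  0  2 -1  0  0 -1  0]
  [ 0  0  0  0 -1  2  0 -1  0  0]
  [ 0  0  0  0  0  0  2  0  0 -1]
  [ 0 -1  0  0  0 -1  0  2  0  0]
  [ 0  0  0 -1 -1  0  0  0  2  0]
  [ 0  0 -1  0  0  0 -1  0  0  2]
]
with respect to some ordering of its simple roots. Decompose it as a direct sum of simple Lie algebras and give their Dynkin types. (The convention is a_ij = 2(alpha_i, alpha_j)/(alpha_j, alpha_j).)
The diagram associated to this matrix has two connected components: the simple roots {alpha_1, alpha_2, alpha_4, alpha_5, alpha_6, alpha_8, alpha_9} form a chain of 7 nodes with a double edge at one end; the terminal node there is the unique short simple root (B_7), and {alpha_3, alpha_7, alpha_10} form a chain of 3 nodes with a double edge at one end; the terminal node there is the unique long simple root (C_3). A semisimple Lie algebra decomposes uniquely as the direct sum of simple ideals, one per connected component of its Dynkin diagram, so g ≅ B_7 ⊕ C_3 (dimension 105 + 21 = 126).

B7 ⊕ C3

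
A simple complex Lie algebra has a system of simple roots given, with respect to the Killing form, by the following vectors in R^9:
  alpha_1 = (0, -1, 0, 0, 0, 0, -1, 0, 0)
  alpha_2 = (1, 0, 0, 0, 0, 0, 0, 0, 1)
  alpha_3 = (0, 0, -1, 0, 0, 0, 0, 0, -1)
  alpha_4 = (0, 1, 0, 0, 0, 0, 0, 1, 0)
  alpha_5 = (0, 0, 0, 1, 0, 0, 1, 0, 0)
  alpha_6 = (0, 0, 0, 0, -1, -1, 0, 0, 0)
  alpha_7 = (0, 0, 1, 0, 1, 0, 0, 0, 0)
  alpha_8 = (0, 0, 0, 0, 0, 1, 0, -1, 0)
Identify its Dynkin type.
A_8

Compute the Cartan integers a_ij = 2(alpha_i, alpha_j)/(alpha_j, alpha_j); the resulting 8x8 Cartan matrix is
[[2, 0, 0, -1, -1, 0, 0, 0], [0, 2, -1, 0, 0, 0, 0, 0], [0, -1, 2, 0, 0, 0, -1, 0], [-1, 0, 0, 2, 0, 0, 0, -1], [-1, 0, 0, 0, 2, 0, 0, 0], [0, 0, 0, 0, 0, 2, -1, -1], [0, 0, -1, 0, 0, -1, 2, 0], [0, 0, 0, -1, 0, -1, 0, 2]].
All simple roots have the same length, so the diagram is simply laced. The associated Dynkin diagram is a chain of 8 nodes with single edges (A_8), so the type is A_8 (the algebra sl(9)).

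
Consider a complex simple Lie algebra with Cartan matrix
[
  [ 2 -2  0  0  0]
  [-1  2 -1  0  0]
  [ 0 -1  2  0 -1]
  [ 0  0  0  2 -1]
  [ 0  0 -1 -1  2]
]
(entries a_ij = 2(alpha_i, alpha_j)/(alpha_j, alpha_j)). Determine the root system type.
C_5

The matrix has rank 5 with 2's on the diagonal. Reading the off-diagonal entries as Dynkin edges (a single edge where a_ij = a_ji = -1; a double or triple edge where a_ij * a_ji = 2 or 3), the diagram is a chain of 5 nodes with a double edge at one end; the terminal node there is the unique long simple root (C_5). One simple-root ordering that puts it in standard form is (alpha_4, alpha_5, alpha_3, alpha_2, alpha_1). So the algebra is type C_5, i.e. sp(10).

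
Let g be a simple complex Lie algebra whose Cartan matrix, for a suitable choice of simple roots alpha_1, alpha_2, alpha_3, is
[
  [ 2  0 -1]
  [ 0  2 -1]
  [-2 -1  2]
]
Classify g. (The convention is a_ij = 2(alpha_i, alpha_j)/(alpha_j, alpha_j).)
The matrix has rank 3 with 2's on the diagonal. Reading the off-diagonal entries as Dynkin edges (a single edge where a_ij = a_ji = -1; a double or triple edge where a_ij * a_ji = 2 or 3), the diagram is a chain of 3 nodes with a double edge at one end; the terminal node there is the unique short simple root (B_3). One simple-root ordering that puts it in standard form is (alpha_2, alpha_3, alpha_1). So the algebra is type B_3, i.e. so(7).

B_3 (so(7))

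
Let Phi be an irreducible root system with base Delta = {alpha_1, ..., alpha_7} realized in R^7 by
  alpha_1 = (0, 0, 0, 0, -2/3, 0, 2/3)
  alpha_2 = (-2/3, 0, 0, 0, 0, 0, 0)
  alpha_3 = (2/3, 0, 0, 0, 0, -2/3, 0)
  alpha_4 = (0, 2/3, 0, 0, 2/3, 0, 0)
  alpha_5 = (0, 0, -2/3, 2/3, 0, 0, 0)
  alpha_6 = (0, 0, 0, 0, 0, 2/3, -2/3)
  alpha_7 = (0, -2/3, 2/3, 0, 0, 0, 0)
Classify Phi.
B7

Compute the Cartan integers a_ij = 2(alpha_i, alpha_j)/(alpha_j, alpha_j); the resulting 7x7 Cartan matrix is
[[2, 0, 0, -1, 0, -1, 0], [0, 2, -1, 0, 0, 0, 0], [0, -2, 2, 0, 0, -1, 0], [-1, 0, 0, 2, 0, 0, -1], [0, 0, 0, 0, 2, 0, -1], [-1, 0, -1, 0, 0, 2, 0], [0, 0, 0, -1, -1, 0, 2]].
The roots have two lengths (squared-length ratio 2:1); the short ones are alpha_{2}. The associated Dynkin diagram is a chain of 7 nodes with a double edge at one end; the terminal node there is the unique short simple root (B_7), so the type is B_7 (the algebra so(15)).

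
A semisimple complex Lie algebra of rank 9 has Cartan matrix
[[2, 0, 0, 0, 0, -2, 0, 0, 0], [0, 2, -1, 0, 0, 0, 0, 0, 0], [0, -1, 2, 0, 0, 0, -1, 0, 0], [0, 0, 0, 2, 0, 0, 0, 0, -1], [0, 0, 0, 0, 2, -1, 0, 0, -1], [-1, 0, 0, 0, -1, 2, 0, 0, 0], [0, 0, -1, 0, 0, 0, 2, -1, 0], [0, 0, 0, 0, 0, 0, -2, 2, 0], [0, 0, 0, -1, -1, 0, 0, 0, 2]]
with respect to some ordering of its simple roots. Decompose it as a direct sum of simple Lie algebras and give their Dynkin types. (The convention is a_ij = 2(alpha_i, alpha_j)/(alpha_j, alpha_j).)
The diagram associated to this matrix has two connected components: the simple roots {alpha_2, alpha_3, alpha_7, alpha_8} form a chain of 4 nodes with a double edge at one end; the terminal node there is the unique long simple root (C_4), and {alpha_1, alpha_4, alpha_5, alpha_6, alpha_9} form a chain of 5 nodes with a double edge at one end; the terminal node there is the unique long simple root (C_5). A semisimple Lie algebra decomposes uniquely as the direct sum of simple ideals, one per connected component of its Dynkin diagram, so g ≅ C_4 ⊕ C_5 (dimension 36 + 55 = 91).

type C_4 + type C_5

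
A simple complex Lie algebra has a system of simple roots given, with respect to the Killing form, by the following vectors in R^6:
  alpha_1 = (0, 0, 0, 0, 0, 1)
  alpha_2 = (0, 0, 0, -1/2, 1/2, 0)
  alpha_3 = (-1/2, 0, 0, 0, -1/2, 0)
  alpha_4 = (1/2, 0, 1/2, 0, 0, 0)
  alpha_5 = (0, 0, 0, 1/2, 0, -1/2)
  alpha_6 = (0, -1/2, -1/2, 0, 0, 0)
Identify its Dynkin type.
C6

Compute the Cartan integers a_ij = 2(alpha_i, alpha_j)/(alpha_j, alpha_j); the resulting 6x6 Cartan matrix is
[[2, 0, 0, 0, -2, 0], [0, 2, -1, 0, -1, 0], [0, -1, 2, -1, 0, 0], [0, 0, -1, 2, 0, -1], [-1, -1, 0, 0, 2, 0], [0, 0, 0, -1, 0, 2]].
The roots have two lengths (squared-length ratio 2:1); the short ones are alpha_{2,3,4,5,6}. The associated Dynkin diagram is a chain of 6 nodes with a double edge at one end; the terminal node there is the unique long simple root (C_6), so the type is C_6 (the algebra sp(12)).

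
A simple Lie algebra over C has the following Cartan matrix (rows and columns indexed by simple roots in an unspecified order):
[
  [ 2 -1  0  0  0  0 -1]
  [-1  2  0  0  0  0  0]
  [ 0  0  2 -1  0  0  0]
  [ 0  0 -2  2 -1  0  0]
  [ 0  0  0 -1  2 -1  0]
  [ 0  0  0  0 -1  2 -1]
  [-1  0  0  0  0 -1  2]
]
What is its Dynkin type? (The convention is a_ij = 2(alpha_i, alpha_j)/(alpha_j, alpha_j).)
B_7

The matrix has rank 7 with 2's on the diagonal. Reading the off-diagonal entries as Dynkin edges (a single edge where a_ij = a_ji = -1; a double or triple edge where a_ij * a_ji = 2 or 3), the diagram is a chain of 7 nodes with a double edge at one end; the terminal node there is the unique short simple root (B_7). One simple-root ordering that puts it in standard form is (alpha_2, alpha_1, alpha_7, alpha_6, alpha_5, alpha_4, alpha_3). So the algebra is type B_7, i.e. so(15).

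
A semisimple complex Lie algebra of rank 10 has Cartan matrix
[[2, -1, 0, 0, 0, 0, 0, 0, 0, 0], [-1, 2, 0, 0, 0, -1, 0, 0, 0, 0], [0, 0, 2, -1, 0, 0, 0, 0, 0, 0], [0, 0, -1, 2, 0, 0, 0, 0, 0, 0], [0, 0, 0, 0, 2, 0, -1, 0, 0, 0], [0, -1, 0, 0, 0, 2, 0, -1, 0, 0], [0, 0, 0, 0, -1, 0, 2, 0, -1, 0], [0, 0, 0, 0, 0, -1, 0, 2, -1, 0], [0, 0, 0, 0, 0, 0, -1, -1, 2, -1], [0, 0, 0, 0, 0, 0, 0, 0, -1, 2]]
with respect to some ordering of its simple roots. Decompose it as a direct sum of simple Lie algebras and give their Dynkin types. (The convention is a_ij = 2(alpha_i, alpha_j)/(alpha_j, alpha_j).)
A2 ⊕ E8

The diagram associated to this matrix has two connected components: the simple roots {alpha_3, alpha_4} form a chain of 2 nodes with single edges (A_2), and {alpha_1, alpha_2, alpha_5, alpha_6, alpha_7, alpha_8, alpha_9, alpha_10} form a chain of 7 nodes with one extra node attached to the third node from one end (E_8). A semisimple Lie algebra decomposes uniquely as the direct sum of simple ideals, one per connected component of its Dynkin diagram, so g ≅ A_2 ⊕ E_8 (dimension 8 + 248 = 256).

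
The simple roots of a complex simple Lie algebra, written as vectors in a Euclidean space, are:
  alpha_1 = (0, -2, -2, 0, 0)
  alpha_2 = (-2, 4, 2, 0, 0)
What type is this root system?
Compute the Cartan integers a_ij = 2(alpha_i, alpha_j)/(alpha_j, alpha_j); the resulting 2x2 Cartan matrix is
[[2, -1], [-3, 2]].
The roots have two lengths (squared-length ratio 3:1); the short ones are alpha_{1}. The associated Dynkin diagram is two nodes joined by a triple edge (G_2), so the type is G_2.

type G_2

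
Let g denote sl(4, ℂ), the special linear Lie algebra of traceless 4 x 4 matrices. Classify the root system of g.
This is sl(4), which has dimension 4^2 - 1 = 15 and rank 4 - 1 = 3 (a Cartan subalgebra is the diagonal traceless matrices). In the classification of classical Lie algebras, the special linear algebra sl(n+1) has type A_n; here n = 3, so the Dynkin diagram is a chain of 3 nodes with single edges (A_3). Hence the type is A_3.

A3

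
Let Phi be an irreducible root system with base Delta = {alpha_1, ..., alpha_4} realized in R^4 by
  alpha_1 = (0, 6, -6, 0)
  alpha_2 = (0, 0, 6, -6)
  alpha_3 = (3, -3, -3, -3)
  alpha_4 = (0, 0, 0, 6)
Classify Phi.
F_4

Compute the Cartan integers a_ij = 2(alpha_i, alpha_j)/(alpha_j, alpha_j); the resulting 4x4 Cartan matrix is
[[2, -1, 0, 0], [-1, 2, 0, -2], [0, 0, 2, -1], [0, -1, -1, 2]].
The roots have two lengths (squared-length ratio 2:1); the short ones are alpha_{3,4}. The associated Dynkin diagram is a chain of 4 nodes with a double edge between the middle two (F_4), so the type is F_4.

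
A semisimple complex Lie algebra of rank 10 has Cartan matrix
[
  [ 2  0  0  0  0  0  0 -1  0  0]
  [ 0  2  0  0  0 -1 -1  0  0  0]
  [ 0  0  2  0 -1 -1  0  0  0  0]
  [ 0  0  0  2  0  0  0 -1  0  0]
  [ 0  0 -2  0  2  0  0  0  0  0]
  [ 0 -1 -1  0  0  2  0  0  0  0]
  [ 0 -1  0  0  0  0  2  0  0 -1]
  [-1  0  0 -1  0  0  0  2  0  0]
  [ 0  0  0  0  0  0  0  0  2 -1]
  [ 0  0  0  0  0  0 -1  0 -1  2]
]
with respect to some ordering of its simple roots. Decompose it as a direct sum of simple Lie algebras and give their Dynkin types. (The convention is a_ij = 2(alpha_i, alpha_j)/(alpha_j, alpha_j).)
A_3 ⊕ C_7

The diagram associated to this matrix has two connected components: the simple roots {alpha_1, alpha_4, alpha_8} form a chain of 3 nodes with single edges (A_3), and {alpha_2, alpha_3, alpha_5, alpha_6, alpha_7, alpha_9, alpha_10} form a chain of 7 nodes with a double edge at one end; the terminal node there is the unique long simple root (C_7). A semisimple Lie algebra decomposes uniquely as the direct sum of simple ideals, one per connected component of its Dynkin diagram, so g ≅ A_3 ⊕ C_7 (dimension 15 + 105 = 120).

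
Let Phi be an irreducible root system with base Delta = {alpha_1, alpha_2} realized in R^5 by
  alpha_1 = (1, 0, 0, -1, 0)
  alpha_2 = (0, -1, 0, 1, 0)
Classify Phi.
type A_2

Compute the Cartan integers a_ij = 2(alpha_i, alpha_j)/(alpha_j, alpha_j); the resulting 2x2 Cartan matrix is
[[2, -1], [-1, 2]].
All simple roots have the same length, so the diagram is simply laced. The associated Dynkin diagram is a chain of 2 nodes with single edges (A_2), so the type is A_2 (the algebra sl(3)).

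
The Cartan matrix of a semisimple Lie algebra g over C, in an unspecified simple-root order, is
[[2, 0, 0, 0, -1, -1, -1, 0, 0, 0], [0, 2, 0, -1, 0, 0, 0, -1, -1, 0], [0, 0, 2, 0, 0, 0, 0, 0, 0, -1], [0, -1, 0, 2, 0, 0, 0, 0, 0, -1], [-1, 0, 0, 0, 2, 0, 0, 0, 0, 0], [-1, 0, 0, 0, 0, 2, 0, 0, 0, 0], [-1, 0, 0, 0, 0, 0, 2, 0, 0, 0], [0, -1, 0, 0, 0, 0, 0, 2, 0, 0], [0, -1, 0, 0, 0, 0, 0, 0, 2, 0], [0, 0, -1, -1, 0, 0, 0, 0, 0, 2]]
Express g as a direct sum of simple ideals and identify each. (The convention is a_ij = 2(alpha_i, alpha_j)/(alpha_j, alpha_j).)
The diagram associated to this matrix has two connected components: the simple roots {alpha_1, alpha_5, alpha_6, alpha_7} form a chain of 2 nodes with a fork of two nodes at one end (D_4), and {alpha_2, alpha_3, alpha_4, alpha_8, alpha_9, alpha_10} form a chain of 4 nodes with a fork of two nodes at one end (D_6). A semisimple Lie algebra decomposes uniquely as the direct sum of simple ideals, one per connected component of its Dynkin diagram, so g ≅ D_4 ⊕ D_6 (dimension 28 + 66 = 94).

D_4 ⊕ D_6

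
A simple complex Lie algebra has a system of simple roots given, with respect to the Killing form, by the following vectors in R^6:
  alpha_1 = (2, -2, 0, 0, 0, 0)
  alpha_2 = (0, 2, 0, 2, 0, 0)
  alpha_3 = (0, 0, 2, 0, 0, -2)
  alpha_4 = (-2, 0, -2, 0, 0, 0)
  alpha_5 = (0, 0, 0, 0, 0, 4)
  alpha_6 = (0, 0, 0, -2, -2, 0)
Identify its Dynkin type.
C_6 (sp(12))

Compute the Cartan integers a_ij = 2(alpha_i, alpha_j)/(alpha_j, alpha_j); the resulting 6x6 Cartan matrix is
[[2, -1, 0, -1, 0, 0], [-1, 2, 0, 0, 0, -1], [0, 0, 2, -1, -1, 0], [-1, 0, -1, 2, 0, 0], [0, 0, -2, 0, 2, 0], [0, -1, 0, 0, 0, 2]].
The roots have two lengths (squared-length ratio 2:1); the short ones are alpha_{1,2,3,4,6}. The associated Dynkin diagram is a chain of 6 nodes with a double edge at one end; the terminal node there is the unique long simple root (C_6), so the type is C_6 (the algebra sp(12)).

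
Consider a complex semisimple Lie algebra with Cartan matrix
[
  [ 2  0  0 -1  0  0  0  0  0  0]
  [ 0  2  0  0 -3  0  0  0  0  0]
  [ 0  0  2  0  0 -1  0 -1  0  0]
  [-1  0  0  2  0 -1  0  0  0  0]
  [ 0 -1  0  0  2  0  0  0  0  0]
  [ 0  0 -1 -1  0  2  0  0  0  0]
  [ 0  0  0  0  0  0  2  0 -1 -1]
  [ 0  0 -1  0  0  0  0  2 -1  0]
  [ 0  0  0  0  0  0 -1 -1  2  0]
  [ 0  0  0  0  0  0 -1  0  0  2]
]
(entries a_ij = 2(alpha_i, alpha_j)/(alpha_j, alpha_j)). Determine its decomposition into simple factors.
The diagram associated to this matrix has two connected components: the simple roots {alpha_1, alpha_3, alpha_4, alpha_6, alpha_7, alpha_8, alpha_9, alpha_10} form a chain of 8 nodes with single edges (A_8), and {alpha_2, alpha_5} form two nodes joined by a triple edge (G_2). A semisimple Lie algebra decomposes uniquely as the direct sum of simple ideals, one per connected component of its Dynkin diagram, so g ≅ A_8 ⊕ G_2 (dimension 80 + 14 = 94).

A_8 (sl(9)) + G_2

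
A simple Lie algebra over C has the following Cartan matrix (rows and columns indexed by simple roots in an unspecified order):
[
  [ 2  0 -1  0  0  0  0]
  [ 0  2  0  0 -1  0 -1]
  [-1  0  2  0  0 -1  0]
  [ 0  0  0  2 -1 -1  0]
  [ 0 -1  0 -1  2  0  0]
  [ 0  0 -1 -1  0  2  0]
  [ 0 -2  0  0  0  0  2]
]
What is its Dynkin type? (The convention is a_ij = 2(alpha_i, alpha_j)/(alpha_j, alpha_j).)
The matrix has rank 7 with 2's on the diagonal. Reading the off-diagonal entries as Dynkin edges (a single edge where a_ij = a_ji = -1; a double or triple edge where a_ij * a_ji = 2 or 3), the diagram is a chain of 7 nodes with a double edge at one end; the terminal node there is the unique long simple root (C_7). One simple-root ordering that puts it in standard form is (alpha_1, alpha_3, alpha_6, alpha_4, alpha_5, alpha_2, alpha_7). So the algebra is type C_7, i.e. sp(14).

C_7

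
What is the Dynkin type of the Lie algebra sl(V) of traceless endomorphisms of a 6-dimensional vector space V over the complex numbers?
type A_5

This is sl(6), which has dimension 6^2 - 1 = 35 and rank 6 - 1 = 5 (a Cartan subalgebra is the diagonal traceless matrices). In the classification of classical Lie algebras, the special linear algebra sl(n+1) has type A_n; here n = 5, so the Dynkin diagram is a chain of 5 nodes with single edges (A_5). Hence the type is A_5.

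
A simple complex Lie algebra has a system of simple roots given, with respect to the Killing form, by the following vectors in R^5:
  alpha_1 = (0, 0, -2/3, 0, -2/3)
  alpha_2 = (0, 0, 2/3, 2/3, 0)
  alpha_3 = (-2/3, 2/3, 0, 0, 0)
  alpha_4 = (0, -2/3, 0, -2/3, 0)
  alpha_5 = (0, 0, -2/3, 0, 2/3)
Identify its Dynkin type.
D_5

Compute the Cartan integers a_ij = 2(alpha_i, alpha_j)/(alpha_j, alpha_j); the resulting 5x5 Cartan matrix is
[[2, -1, 0, 0, 0], [-1, 2, 0, -1, -1], [0, 0, 2, -1, 0], [0, -1, -1, 2, 0], [0, -1, 0, 0, 2]].
All simple roots have the same length, so the diagram is simply laced. The associated Dynkin diagram is a chain of 3 nodes with a fork of two nodes at one end (D_5), so the type is D_5 (the algebra so(10)).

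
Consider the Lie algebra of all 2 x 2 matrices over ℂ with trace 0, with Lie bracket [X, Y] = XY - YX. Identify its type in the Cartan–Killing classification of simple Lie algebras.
A_1 (sl(2))

This is sl(2), which has dimension 2^2 - 1 = 3 and rank 2 - 1 = 1 (a Cartan subalgebra is the diagonal traceless matrices). In the classification of classical Lie algebras, the special linear algebra sl(n+1) has type A_n; here n = 1, so the Dynkin diagram is a chain of 1 nodes with single edges (A_1). Hence the type is A_1.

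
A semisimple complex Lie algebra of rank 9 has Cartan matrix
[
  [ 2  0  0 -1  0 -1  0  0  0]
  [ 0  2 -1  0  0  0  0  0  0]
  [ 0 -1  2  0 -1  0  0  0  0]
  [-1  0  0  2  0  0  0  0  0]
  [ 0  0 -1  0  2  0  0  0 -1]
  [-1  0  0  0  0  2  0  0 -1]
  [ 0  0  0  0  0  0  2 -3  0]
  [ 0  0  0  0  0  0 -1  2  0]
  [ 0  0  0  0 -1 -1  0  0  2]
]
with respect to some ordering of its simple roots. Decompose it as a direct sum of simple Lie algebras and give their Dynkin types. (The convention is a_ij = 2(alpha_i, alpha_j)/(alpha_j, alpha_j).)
The diagram associated to this matrix has two connected components: the simple roots {alpha_1, alpha_2, alpha_3, alpha_4, alpha_5, alpha_6, alpha_9} form a chain of 7 nodes with single edges (A_7), and {alpha_7, alpha_8} form two nodes joined by a triple edge (G_2). A semisimple Lie algebra decomposes uniquely as the direct sum of simple ideals, one per connected component of its Dynkin diagram, so g ≅ A_7 ⊕ G_2 (dimension 63 + 14 = 77).

A_7 (sl(8)) + G_2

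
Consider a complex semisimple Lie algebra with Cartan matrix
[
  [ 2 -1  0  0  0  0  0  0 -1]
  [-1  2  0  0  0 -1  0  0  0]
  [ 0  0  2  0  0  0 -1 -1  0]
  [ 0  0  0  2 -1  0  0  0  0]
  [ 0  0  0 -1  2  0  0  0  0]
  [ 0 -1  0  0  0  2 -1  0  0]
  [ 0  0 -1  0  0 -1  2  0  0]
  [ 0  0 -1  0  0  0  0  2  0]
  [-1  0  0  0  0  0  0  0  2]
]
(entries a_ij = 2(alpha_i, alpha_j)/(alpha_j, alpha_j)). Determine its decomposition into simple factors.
The diagram associated to this matrix has two connected components: the simple roots {alpha_4, alpha_5} form a chain of 2 nodes with single edges (A_2), and {alpha_1, alpha_2, alpha_3, alpha_6, alpha_7, alpha_8, alpha_9} form a chain of 7 nodes with single edges (A_7). A semisimple Lie algebra decomposes uniquely as the direct sum of simple ideals, one per connected component of its Dynkin diagram, so g ≅ A_2 ⊕ A_7 (dimension 8 + 63 = 71).

A_2 + A_7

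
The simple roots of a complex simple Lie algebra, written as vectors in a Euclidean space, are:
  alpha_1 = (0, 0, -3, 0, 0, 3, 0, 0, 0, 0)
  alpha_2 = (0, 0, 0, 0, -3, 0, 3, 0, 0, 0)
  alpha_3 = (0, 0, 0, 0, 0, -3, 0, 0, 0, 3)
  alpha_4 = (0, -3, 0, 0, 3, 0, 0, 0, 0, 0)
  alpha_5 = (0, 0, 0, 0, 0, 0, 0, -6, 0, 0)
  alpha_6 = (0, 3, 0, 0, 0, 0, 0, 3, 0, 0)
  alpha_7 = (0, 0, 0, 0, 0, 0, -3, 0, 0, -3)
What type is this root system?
type C_7

Compute the Cartan integers a_ij = 2(alpha_i, alpha_j)/(alpha_j, alpha_j); the resulting 7x7 Cartan matrix is
[[2, 0, -1, 0, 0, 0, 0], [0, 2, 0, -1, 0, 0, -1], [-1, 0, 2, 0, 0, 0, -1], [0, -1, 0, 2, 0, -1, 0], [0, 0, 0, 0, 2, -2, 0], [0, 0, 0, -1, -1, 2, 0], [0, -1, -1, 0, 0, 0, 2]].
The roots have two lengths (squared-length ratio 2:1); the short ones are alpha_{1,2,3,4,6,7}. The associated Dynkin diagram is a chain of 7 nodes with a double edge at one end; the terminal node there is the unique long simple root (C_7), so the type is C_7 (the algebra sp(14)).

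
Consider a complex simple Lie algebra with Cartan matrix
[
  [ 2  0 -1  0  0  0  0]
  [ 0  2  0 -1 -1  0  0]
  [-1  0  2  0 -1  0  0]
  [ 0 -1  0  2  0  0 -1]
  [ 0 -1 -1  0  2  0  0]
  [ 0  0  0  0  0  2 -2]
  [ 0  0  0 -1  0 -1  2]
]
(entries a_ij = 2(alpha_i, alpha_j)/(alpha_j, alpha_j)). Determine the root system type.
C_7 (sp(14))

The matrix has rank 7 with 2's on the diagonal. Reading the off-diagonal entries as Dynkin edges (a single edge where a_ij = a_ji = -1; a double or triple edge where a_ij * a_ji = 2 or 3), the diagram is a chain of 7 nodes with a double edge at one end; the terminal node there is the unique long simple root (C_7). One simple-root ordering that puts it in standard form is (alpha_1, alpha_3, alpha_5, alpha_2, alpha_4, alpha_7, alpha_6). So the algebra is type C_7, i.e. sp(14).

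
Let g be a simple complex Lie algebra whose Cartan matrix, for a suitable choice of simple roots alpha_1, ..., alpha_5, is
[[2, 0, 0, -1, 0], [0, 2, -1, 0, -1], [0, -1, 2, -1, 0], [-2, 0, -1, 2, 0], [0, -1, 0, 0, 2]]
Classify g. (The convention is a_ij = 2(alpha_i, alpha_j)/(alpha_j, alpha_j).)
The matrix has rank 5 with 2's on the diagonal. Reading the off-diagonal entries as Dynkin edges (a single edge where a_ij = a_ji = -1; a double or triple edge where a_ij * a_ji = 2 or 3), the diagram is a chain of 5 nodes with a double edge at one end; the terminal node there is the unique short simple root (B_5). One simple-root ordering that puts it in standard form is (alpha_5, alpha_2, alpha_3, alpha_4, alpha_1). So the algebra is type B_5, i.e. so(11).

B5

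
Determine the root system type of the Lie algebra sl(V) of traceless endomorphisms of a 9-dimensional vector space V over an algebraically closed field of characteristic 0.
A_8 (sl(9))

This is sl(9), which has dimension 9^2 - 1 = 80 and rank 9 - 1 = 8 (a Cartan subalgebra is the diagonal traceless matrices). In the classification of classical Lie algebras, the special linear algebra sl(n+1) has type A_n; here n = 8, so the Dynkin diagram is a chain of 8 nodes with single edges (A_8). Hence the type is A_8.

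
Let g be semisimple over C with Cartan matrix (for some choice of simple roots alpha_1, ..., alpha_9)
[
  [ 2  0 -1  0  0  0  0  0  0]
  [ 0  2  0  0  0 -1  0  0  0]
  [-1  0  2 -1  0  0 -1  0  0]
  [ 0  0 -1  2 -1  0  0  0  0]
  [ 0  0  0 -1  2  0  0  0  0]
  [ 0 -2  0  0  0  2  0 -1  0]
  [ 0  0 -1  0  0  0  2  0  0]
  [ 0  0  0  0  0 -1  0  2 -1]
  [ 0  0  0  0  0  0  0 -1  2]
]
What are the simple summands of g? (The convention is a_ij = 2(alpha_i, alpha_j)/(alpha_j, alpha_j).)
The diagram associated to this matrix has two connected components: the simple roots {alpha_2, alpha_6, alpha_8, alpha_9} form a chain of 4 nodes with a double edge at one end; the terminal node there is the unique short simple root (B_4), and {alpha_1, alpha_3, alpha_4, alpha_5, alpha_7} form a chain of 3 nodes with a fork of two nodes at one end (D_5). A semisimple Lie algebra decomposes uniquely as the direct sum of simple ideals, one per connected component of its Dynkin diagram, so g ≅ B_4 ⊕ D_5 (dimension 36 + 45 = 81).

B4 ⊕ D5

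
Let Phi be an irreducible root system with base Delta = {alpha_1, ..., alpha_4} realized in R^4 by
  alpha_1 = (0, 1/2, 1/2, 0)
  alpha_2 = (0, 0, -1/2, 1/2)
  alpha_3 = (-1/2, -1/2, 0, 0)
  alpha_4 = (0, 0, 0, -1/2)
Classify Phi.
Compute the Cartan integers a_ij = 2(alpha_i, alpha_j)/(alpha_j, alpha_j); the resulting 4x4 Cartan matrix is
[[2, -1, -1, 0], [-1, 2, 0, -2], [-1, 0, 2, 0], [0, -1, 0, 2]].
The roots have two lengths (squared-length ratio 2:1); the short ones are alpha_{4}. The associated Dynkin diagram is a chain of 4 nodes with a double edge at one end; the terminal node there is the unique short simple root (B_4), so the type is B_4 (the algebra so(9)).

type B_4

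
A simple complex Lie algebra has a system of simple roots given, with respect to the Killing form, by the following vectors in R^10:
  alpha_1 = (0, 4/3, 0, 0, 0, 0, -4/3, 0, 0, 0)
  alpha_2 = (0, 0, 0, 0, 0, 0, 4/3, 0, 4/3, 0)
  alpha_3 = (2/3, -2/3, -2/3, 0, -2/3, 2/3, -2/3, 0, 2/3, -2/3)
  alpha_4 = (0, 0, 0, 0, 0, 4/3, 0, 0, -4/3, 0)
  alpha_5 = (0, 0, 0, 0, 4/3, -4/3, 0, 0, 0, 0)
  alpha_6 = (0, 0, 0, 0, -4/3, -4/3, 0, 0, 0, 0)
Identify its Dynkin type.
E_6

Compute the Cartan integers a_ij = 2(alpha_i, alpha_j)/(alpha_j, alpha_j); the resulting 6x6 Cartan matrix is
[[2, -1, 0, 0, 0, 0], [-1, 2, 0, -1, 0, 0], [0, 0, 2, 0, -1, 0], [0, -1, 0, 2, -1, -1], [0, 0, -1, -1, 2, 0], [0, 0, 0, -1, 0, 2]].
All simple roots have the same length, so the diagram is simply laced. The associated Dynkin diagram is a chain of 5 nodes with one extra node attached to the third node from one end (E_6), so the type is E_6.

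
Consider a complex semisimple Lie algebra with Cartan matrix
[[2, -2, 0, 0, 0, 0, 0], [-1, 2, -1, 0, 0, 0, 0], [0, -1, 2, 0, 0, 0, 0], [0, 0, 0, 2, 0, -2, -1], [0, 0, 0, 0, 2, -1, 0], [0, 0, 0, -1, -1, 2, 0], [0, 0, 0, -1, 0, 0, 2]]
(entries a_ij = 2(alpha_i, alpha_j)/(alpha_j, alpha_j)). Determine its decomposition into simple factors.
The diagram associated to this matrix has two connected components: the simple roots {alpha_1, alpha_2, alpha_3} form a chain of 3 nodes with a double edge at one end; the terminal node there is the unique long simple root (C_3), and {alpha_4, alpha_5, alpha_6, alpha_7} form a chain of 4 nodes with a double edge between the middle two (F_4). A semisimple Lie algebra decomposes uniquely as the direct sum of simple ideals, one per connected component of its Dynkin diagram, so g ≅ C_3 ⊕ F_4 (dimension 21 + 52 = 73).

type C_3 ⊕ type F_4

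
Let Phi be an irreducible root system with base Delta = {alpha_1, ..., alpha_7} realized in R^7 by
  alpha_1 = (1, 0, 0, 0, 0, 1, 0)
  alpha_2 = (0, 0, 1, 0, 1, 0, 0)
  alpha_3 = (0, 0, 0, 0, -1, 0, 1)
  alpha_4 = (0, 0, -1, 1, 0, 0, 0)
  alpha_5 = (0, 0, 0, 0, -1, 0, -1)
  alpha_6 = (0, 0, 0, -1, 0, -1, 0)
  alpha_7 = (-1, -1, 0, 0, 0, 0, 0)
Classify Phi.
type D_7

Compute the Cartan integers a_ij = 2(alpha_i, alpha_j)/(alpha_j, alpha_j); the resulting 7x7 Cartan matrix is
[[2, 0, 0, 0, 0, -1, -1], [0, 2, -1, -1, -1, 0, 0], [0, -1, 2, 0, 0, 0, 0], [0, -1, 0, 2, 0, -1, 0], [0, -1, 0, 0, 2, 0, 0], [-1, 0, 0, -1, 0, 2, 0], [-1, 0, 0, 0, 0, 0, 2]].
All simple roots have the same length, so the diagram is simply laced. The associated Dynkin diagram is a chain of 5 nodes with a fork of two nodes at one end (D_7), so the type is D_7 (the algebra so(14)).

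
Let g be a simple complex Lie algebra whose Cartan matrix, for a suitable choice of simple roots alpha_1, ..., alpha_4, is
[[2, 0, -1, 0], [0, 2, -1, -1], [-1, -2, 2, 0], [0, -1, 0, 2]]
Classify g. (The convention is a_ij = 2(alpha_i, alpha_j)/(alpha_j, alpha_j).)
The matrix has rank 4 with 2's on the diagonal. Reading the off-diagonal entries as Dynkin edges (a single edge where a_ij = a_ji = -1; a double or triple edge where a_ij * a_ji = 2 or 3), the diagram is a chain of 4 nodes with a double edge between the middle two (F_4). One simple-root ordering that puts it in standard form is (alpha_1, alpha_3, alpha_2, alpha_4). So the algebra is type F_4.

F_4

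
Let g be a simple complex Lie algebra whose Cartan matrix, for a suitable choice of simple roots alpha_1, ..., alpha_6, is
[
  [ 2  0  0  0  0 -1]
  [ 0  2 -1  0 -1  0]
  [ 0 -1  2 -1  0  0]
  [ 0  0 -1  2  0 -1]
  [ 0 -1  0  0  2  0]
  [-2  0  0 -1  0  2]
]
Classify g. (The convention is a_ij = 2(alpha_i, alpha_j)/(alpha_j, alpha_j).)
The matrix has rank 6 with 2's on the diagonal. Reading the off-diagonal entries as Dynkin edges (a single edge where a_ij = a_ji = -1; a double or triple edge where a_ij * a_ji = 2 or 3), the diagram is a chain of 6 nodes with a double edge at one end; the terminal node there is the unique short simple root (B_6). One simple-root ordering that puts it in standard form is (alpha_5, alpha_2, alpha_3, alpha_4, alpha_6, alpha_1). So the algebra is type B_6, i.e. so(13).

B6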